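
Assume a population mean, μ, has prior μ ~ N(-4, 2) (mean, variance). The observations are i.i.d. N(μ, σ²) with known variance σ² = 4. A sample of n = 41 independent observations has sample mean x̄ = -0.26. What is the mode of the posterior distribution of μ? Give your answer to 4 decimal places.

μ̂_MAP = -0.4340

n = 41, x̄ = -0.26.
For a Normal prior and Normal likelihood with known variance, the posterior is Normal; its mode equals its mean, the precision-weighted average.
Prior precision 1/σ₀² = 1/2 = 0.5; data precision n/σ² = 41/4 = 10.25.
μ̂ = (0.5·(-4) + 10.25·(-0.26)) / (0.5 + 10.25) = (-4.665)/10.75 = -933/2150 ≈ -0.4340.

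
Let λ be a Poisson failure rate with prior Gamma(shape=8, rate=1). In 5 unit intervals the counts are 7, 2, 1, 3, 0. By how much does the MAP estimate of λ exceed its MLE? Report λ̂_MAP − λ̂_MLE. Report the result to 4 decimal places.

Σxᵢ = 13. Posterior is Gamma(21, 6); MAP = (21−1)/6 = 20/6 ≈ 3.33333.
MLE = x̄ = 13/5 ≈ 2.60000.
Difference = 20/6 − 13/5 = 11/15 ≈ 0.7333.

MAP − MLE = 0.7333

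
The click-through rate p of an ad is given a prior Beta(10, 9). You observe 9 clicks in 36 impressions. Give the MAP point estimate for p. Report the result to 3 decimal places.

p̂_MAP = 0.340

Prior: Beta(10, 9).
Data: 9 successes in 36 trials. The binomial likelihood contributes p^9(1−p)^27, so the posterior is Beta(10+9, 9+27) = Beta(19, 36).
For Beta(a, b) with a, b > 1 the mode is (a−1)/(a+b−2) = 18/53 ≈ 0.340.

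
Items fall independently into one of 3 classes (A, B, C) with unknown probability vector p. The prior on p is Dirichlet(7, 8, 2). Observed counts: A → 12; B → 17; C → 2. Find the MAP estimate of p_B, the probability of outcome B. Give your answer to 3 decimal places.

The posterior is Dirichlet(αᵢ + nᵢ) = Dirichlet(19, 25, 4).
For a Dirichlet(a₁,…,a_K) with all aᵢ > 1, the mode has j-th component (aⱼ − 1)/(Σaᵢ − K).
Here Σaᵢ = 48 and K = 3, so p_B = (25 − 1)/(48 − 3) = 24/45 ≈ 0.533.

MAP estimate of p_B = 0.533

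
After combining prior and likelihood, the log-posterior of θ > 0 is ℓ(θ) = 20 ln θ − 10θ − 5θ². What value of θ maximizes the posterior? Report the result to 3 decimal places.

ℓ'(θ) = 20/θ − 10 − 10θ. Setting this to zero and multiplying by θ: 10θ² + 10θ − 20 = 0.
θ = (−10 + √(10² + 4·10·20)) / (2·10) = (−10 + √900) / 20 = (−10 + 30)/20 = 1.
ℓ''(θ) = −20/θ² − 10 < 0, confirming a maximum.

θ̂_MAP = 1.000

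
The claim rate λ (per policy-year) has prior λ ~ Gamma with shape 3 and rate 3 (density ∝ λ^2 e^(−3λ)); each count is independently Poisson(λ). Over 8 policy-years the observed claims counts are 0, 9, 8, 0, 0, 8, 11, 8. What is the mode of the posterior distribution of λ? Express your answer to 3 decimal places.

Σxᵢ = 0+9+8+0+0+8+11+8 = 44, with n = 8.
Posterior ∝ λ^2e^(−3λ) · λ^44e^(−8λ) = λ^46e^(−11λ), i.e. Gamma(shape=47, rate=11).
The mode of a Gamma(a, b) with a ≥ 1 (shape–rate) is (a−1)/b = 46/11 ≈ 4.182.

λ̂_MAP = 4.182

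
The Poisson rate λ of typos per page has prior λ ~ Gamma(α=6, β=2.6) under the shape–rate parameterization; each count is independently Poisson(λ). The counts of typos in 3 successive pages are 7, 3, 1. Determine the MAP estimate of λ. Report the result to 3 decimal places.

Σxᵢ = 7+3+1 = 11, with n = 3.
Posterior ∝ λ^5e^(−2.6λ) · λ^11e^(−3λ) = λ^16e^(−5.6λ), i.e. Gamma(shape=17, rate=5.6).
The mode of a Gamma(a, b) with a ≥ 1 (shape–rate) is (a−1)/b = 16/5.6 ≈ 2.857.

λ̂_MAP = 2.857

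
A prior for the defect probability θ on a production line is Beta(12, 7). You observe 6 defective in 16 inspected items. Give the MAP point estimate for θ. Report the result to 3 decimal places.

Prior: Beta(12, 7).
Data: 6 successes in 16 trials. The binomial likelihood contributes θ^6(1−θ)^10, so the posterior is Beta(12+6, 7+10) = Beta(18, 17).
For Beta(a, b) with a, b > 1 the mode is (a−1)/(a+b−2) = 17/33 ≈ 0.515.

θ̂_MAP = 0.515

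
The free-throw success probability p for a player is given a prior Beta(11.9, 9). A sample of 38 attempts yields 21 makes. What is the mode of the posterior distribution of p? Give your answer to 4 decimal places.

p̂_MAP = 0.5606

Prior: Beta(11.9, 9).
Data: 21 successes in 38 trials. The binomial likelihood contributes p^21(1−p)^17, so the posterior is Beta(11.9+21, 9+17) = Beta(32.9, 26).
For Beta(a, b) with a, b > 1 the mode is (a−1)/(a+b−2) = 31.9/56.9 ≈ 0.5606.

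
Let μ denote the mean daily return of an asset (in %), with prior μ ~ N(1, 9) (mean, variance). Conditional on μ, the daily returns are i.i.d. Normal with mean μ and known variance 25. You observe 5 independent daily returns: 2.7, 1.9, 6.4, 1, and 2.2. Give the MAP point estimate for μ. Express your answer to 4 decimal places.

n = 5; x̄ = (2.7 + 1.9 + 6.4 + 1 + 2.2)/5 = 14.2/5 = 2.84.
For a Normal prior and Normal likelihood with known variance, the posterior is Normal; its mode equals its mean, the precision-weighted average.
Prior precision 1/σ₀² = 1/9; data precision n/σ² = 5/25 = 0.2.
μ̂ = ((1/9)·1 + 0.2·2.84) / (1/9 + 0.2) = (764/1125)/(14/45) = 382/175 ≈ 2.1829.

μ̂_MAP = 2.1829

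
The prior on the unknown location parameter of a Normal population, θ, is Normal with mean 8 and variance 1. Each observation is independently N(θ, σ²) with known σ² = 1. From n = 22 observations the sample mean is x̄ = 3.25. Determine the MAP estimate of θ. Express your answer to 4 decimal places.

n = 22, x̄ = 3.25.
For a Normal prior and Normal likelihood with known variance, the posterior is Normal; its mode equals its mean, the precision-weighted average.
Prior precision 1/σ₀² = 1/1 = 1; data precision n/σ² = 22/1 = 22.
θ̂ = (1·8 + 22·3.25) / (1 + 22) = 79.5/23 = 159/46 ≈ 3.4565.

θ̂_MAP = 3.4565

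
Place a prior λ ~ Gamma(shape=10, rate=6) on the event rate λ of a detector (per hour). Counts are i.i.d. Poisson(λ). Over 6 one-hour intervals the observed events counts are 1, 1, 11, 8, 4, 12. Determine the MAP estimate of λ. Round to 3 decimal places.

Σxᵢ = 1+1+11+8+4+12 = 37, with n = 6.
Posterior ∝ λ^9e^(−6λ) · λ^37e^(−6λ) = λ^46e^(−12λ), i.e. Gamma(shape=47, rate=12).
The mode of a Gamma(a, b) with a ≥ 1 (shape–rate) is (a−1)/b = 46/12 ≈ 3.833.

λ̂_MAP = 3.833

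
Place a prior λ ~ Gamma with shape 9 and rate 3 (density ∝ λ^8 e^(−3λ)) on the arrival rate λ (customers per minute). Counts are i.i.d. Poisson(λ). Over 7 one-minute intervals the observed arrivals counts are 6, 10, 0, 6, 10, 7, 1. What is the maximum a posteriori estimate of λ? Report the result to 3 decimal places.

λ̂_MAP = 4.800

Σxᵢ = 6+10+0+6+10+7+1 = 40, with n = 7.
Posterior ∝ λ^8e^(−3λ) · λ^40e^(−7λ) = λ^48e^(−10λ), i.e. Gamma(shape=49, rate=10).
The mode of a Gamma(a, b) with a ≥ 1 (shape–rate) is (a−1)/b = 48/10 ≈ 4.800.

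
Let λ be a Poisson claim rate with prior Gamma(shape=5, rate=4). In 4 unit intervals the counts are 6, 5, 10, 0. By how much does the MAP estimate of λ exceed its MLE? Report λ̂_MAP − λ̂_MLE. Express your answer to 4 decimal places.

MAP − MLE = -2.1250

Σxᵢ = 21. Posterior is Gamma(26, 8); MAP = (26−1)/8 = 25/8 ≈ 3.12500.
MLE = x̄ = 21/4 ≈ 5.25000.
Difference = 25/8 − 21/4 = -17/8 ≈ -2.1250.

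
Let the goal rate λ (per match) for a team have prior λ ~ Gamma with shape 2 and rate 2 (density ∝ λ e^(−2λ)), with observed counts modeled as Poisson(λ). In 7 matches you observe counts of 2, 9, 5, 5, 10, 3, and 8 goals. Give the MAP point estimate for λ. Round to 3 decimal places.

λ̂_MAP = 4.778

Σxᵢ = 2+9+5+5+10+3+8 = 42, with n = 7.
Posterior ∝ λe^(−2λ) · λ^42e^(−7λ) = λ^43e^(−9λ), i.e. Gamma(shape=44, rate=9).
The mode of a Gamma(a, b) with a ≥ 1 (shape–rate) is (a−1)/b = 43/9 ≈ 4.778.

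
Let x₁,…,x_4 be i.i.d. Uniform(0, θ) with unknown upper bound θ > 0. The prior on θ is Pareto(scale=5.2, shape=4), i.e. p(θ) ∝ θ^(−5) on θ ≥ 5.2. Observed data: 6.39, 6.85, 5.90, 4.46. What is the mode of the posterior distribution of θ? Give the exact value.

θ̂_MAP = 6.85

The Uniform(0, θ) likelihood is θ^(−n) for θ ≥ max(xᵢ), zero otherwise. Here max(xᵢ) = 6.85.
Posterior ∝ θ^(−5) · θ^(−4) = θ^(−9) on θ ≥ max(5.2, 6.85) = 6.85.
This density is strictly decreasing in θ, so the posterior mode lies at the lower boundary of the support.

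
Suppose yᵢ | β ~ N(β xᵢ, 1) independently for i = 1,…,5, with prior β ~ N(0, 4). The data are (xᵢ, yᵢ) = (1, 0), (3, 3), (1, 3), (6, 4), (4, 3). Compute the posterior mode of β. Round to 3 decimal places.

log p(β | y) = −Σ(yᵢ − βxᵢ)²/(2·1) − β²/(2·4) + const.
Setting the derivative to zero: Σxᵢ(yᵢ − βxᵢ)/1 − β/4 = 0, so β = Σxᵢyᵢ / (Σxᵢ² + σ²/τ²).
Σxᵢyᵢ = 1·0 + 3·3 + 1·3 + 6·4 + 4·3 = 48; Σxᵢ² = 63; σ²/τ² = 0.25.
β̂_MAP = 48 / (63 + 0.25) = 48/63.25 ≈ 0.759.

β̂_MAP = 0.759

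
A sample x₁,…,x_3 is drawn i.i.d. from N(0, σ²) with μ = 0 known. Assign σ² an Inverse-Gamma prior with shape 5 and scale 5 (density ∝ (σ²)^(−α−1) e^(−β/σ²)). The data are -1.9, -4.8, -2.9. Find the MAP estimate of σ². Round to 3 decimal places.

σ̂²_MAP = 3.004

Sum of squared deviations about the known mean: SS = (-1.9−0)² + (-4.8−0)² + (-2.9−0)² = 35.06.
The Normal likelihood contributes (σ²)^(−n/2) exp(−SS/(2σ²)), so the posterior is Inverse-Gamma(α + n/2, β + SS/2) = Inverse-Gamma(6.5, 22.53).
The mode of Inverse-Gamma(a, b) is b/(a+1) = 22.53/7.5 ≈ 3.004.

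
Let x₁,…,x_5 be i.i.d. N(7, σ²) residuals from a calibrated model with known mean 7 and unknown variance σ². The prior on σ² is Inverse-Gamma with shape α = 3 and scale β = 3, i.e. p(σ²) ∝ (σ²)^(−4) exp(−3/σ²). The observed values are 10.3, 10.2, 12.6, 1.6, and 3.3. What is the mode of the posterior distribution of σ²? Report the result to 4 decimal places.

Sum of squared deviations about the known mean: SS = (10.3−7)² + (10.2−7)² + (12.6−7)² + (1.6−7)² + (3.3−7)² = 95.34.
The Normal likelihood contributes (σ²)^(−n/2) exp(−SS/(2σ²)), so the posterior is Inverse-Gamma(α + n/2, β + SS/2) = Inverse-Gamma(5.5, 50.67).
The mode of Inverse-Gamma(a, b) is b/(a+1) = 50.67/6.5 ≈ 7.7954.

σ̂²_MAP = 7.7954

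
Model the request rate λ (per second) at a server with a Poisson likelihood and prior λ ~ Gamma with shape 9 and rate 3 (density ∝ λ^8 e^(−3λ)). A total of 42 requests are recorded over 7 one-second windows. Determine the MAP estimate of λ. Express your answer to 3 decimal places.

λ̂_MAP = 5.000

Σxᵢ = 42, n = 7.
Posterior ∝ λ^8e^(−3λ) · λ^42e^(−7λ) = λ^50e^(−10λ), i.e. Gamma(shape=51, rate=10).
The mode of a Gamma(a, b) with a ≥ 1 (shape–rate) is (a−1)/b = 50/10 ≈ 5.000.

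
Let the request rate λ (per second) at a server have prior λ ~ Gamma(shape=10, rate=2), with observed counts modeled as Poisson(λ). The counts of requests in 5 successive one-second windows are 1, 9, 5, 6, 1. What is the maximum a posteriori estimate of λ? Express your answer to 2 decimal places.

λ̂_MAP = 4.43

Σxᵢ = 1+9+5+6+1 = 22, with n = 5.
Posterior ∝ λ^9e^(−2λ) · λ^22e^(−5λ) = λ^31e^(−7λ), i.e. Gamma(shape=32, rate=7).
The mode of a Gamma(a, b) with a ≥ 1 (shape–rate) is (a−1)/b = 31/7 ≈ 4.43.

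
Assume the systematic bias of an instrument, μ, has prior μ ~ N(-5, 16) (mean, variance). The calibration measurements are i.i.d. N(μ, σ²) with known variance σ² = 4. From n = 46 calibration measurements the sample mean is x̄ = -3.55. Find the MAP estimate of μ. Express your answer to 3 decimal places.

μ̂_MAP = -3.558

n = 46, x̄ = -3.55.
For a Normal prior and Normal likelihood with known variance, the posterior is Normal; its mode equals its mean, the precision-weighted average.
Prior precision 1/σ₀² = 1/16 = 0.0625; data precision n/σ² = 46/4 = 11.5.
μ̂ = (0.0625·(-5) + 11.5·(-3.55)) / (0.0625 + 11.5) = (-41.1375)/11.5625 = -3291/925 ≈ -3.558.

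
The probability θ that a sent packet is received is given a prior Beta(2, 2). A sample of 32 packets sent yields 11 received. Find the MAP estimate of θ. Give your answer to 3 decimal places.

θ̂_MAP = 0.353

Prior: Beta(2, 2).
Data: 11 successes in 32 trials. The binomial likelihood contributes θ^11(1−θ)^21, so the posterior is Beta(2+11, 2+21) = Beta(13, 23).
For Beta(a, b) with a, b > 1 the mode is (a−1)/(a+b−2) = 12/34 ≈ 0.353.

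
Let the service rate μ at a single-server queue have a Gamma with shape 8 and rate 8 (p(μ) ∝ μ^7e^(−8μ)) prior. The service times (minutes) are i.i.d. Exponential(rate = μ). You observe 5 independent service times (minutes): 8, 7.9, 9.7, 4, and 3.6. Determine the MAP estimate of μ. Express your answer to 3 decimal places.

The Exponential(rate=μ) likelihood is ∝ μ^n e^(−μΣtᵢ). Here n = 5 and Σtᵢ = 8 + 7.9 + 9.7 + 4 + 3.6 = 33.2.
Posterior ∝ μ^7e^(−8μ) · μ^5e^(−33.2μ) = μ^12e^(−41.2μ), i.e. Gamma(13, 41.2).
Mode = (a−1)/b = 12/41.2 ≈ 0.291.

μ̂_MAP = 0.291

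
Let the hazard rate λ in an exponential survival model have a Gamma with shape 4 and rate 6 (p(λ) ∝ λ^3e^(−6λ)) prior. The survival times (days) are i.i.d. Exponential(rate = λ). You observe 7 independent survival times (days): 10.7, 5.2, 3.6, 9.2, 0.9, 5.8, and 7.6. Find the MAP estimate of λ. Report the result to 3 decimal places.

The Exponential(rate=λ) likelihood is ∝ λ^n e^(−λΣtᵢ). Here n = 7 and Σtᵢ = 10.7 + 5.2 + 3.6 + 9.2 + 0.9 + 5.8 + 7.6 = 43.
Posterior ∝ λ^3e^(−6λ) · λ^7e^(−43λ) = λ^10e^(−49λ), i.e. Gamma(11, 49).
Mode = (a−1)/b = 10/49 ≈ 0.204.

λ̂_MAP = 0.204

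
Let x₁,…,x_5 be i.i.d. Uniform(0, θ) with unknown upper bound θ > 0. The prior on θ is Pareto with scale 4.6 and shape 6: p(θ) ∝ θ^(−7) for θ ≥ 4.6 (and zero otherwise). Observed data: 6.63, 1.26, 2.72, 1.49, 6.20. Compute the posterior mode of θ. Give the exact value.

The Uniform(0, θ) likelihood is θ^(−n) for θ ≥ max(xᵢ), zero otherwise. Here max(xᵢ) = 6.63.
Posterior ∝ θ^(−7) · θ^(−5) = θ^(−12) on θ ≥ max(4.6, 6.63) = 6.63.
This density is strictly decreasing in θ, so the posterior mode lies at the lower boundary of the support.

θ̂_MAP = 6.63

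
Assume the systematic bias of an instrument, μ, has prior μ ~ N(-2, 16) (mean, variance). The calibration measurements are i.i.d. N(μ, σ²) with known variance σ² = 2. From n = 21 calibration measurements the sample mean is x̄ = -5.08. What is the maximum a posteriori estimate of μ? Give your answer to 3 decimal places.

μ̂_MAP = -5.062

n = 21, x̄ = -5.08.
For a Normal prior and Normal likelihood with known variance, the posterior is Normal; its mode equals its mean, the precision-weighted average.
Prior precision 1/σ₀² = 1/16 = 0.0625; data precision n/σ² = 21/2 = 10.5.
μ̂ = (0.0625·(-2) + 10.5·(-5.08)) / (0.0625 + 10.5) = (-53.465)/10.5625 = -21386/4225 ≈ -5.062.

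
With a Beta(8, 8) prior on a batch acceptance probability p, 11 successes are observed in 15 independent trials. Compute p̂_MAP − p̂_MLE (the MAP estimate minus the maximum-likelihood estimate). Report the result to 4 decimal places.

MAP − MLE = -0.1126

Posterior is Beta(19, 12); MAP = (19−1)/(31−2) = 18/29 ≈ 0.62069.
MLE ignores the prior: p̂_MLE = k/n = 11/15 ≈ 0.73333.
Difference = 18/29 − 11/15 = -49/435 ≈ -0.1126.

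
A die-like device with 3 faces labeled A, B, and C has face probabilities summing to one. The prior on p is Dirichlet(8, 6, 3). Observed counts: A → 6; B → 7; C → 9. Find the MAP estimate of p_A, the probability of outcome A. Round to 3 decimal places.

MAP estimate of p_A = 0.361

The posterior is Dirichlet(αᵢ + nᵢ) = Dirichlet(14, 13, 12).
For a Dirichlet(a₁,…,a_K) with all aᵢ > 1, the mode has j-th component (aⱼ − 1)/(Σaᵢ − K).
Here Σaᵢ = 39 and K = 3, so p_A = (14 − 1)/(39 − 3) = 13/36 ≈ 0.361.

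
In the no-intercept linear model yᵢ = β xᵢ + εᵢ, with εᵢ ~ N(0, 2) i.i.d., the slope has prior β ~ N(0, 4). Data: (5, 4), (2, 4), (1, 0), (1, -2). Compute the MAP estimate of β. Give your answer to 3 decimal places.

β̂_MAP = 0.825

log p(β | y) = −Σ(yᵢ − βxᵢ)²/(2·2) − β²/(2·4) + const.
Setting the derivative to zero: Σxᵢ(yᵢ − βxᵢ)/2 − β/4 = 0, so β = Σxᵢyᵢ / (Σxᵢ² + σ²/τ²).
Σxᵢyᵢ = 5·4 + 2·4 + 1·0 + 1·(-2) = 26; Σxᵢ² = 31; σ²/τ² = 0.5.
β̂_MAP = 26 / (31 + 0.5) = 26/31.5 ≈ 0.825.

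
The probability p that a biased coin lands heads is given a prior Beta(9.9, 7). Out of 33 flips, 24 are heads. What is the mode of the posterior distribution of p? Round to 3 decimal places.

Prior: Beta(9.9, 7).
Data: 24 successes in 33 trials. The binomial likelihood contributes p^24(1−p)^9, so the posterior is Beta(9.9+24, 7+9) = Beta(33.9, 16).
For Beta(a, b) with a, b > 1 the mode is (a−1)/(a+b−2) = 32.9/47.9 ≈ 0.687.

p̂_MAP = 0.687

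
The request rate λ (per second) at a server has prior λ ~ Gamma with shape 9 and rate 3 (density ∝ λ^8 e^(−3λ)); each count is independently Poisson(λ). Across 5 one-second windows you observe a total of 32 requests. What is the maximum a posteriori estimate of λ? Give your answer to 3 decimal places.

Σxᵢ = 32, n = 5.
Posterior ∝ λ^8e^(−3λ) · λ^32e^(−5λ) = λ^40e^(−8λ), i.e. Gamma(shape=41, rate=8).
The mode of a Gamma(a, b) with a ≥ 1 (shape–rate) is (a−1)/b = 40/8 ≈ 5.000.

λ̂_MAP = 5.000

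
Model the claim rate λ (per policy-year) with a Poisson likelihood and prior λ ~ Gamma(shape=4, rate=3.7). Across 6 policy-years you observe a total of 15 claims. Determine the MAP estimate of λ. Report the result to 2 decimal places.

Σxᵢ = 15, n = 6.
Posterior ∝ λ^3e^(−3.7λ) · λ^15e^(−6λ) = λ^18e^(−9.7λ), i.e. Gamma(shape=19, rate=9.7).
The mode of a Gamma(a, b) with a ≥ 1 (shape–rate) is (a−1)/b = 18/9.7 ≈ 1.86.

λ̂_MAP = 1.86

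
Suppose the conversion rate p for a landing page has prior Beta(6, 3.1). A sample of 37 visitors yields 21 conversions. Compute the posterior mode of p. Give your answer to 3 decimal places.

p̂_MAP = 0.590

Prior: Beta(6, 3.1).
Data: 21 successes in 37 trials. The binomial likelihood contributes p^21(1−p)^16, so the posterior is Beta(6+21, 3.1+16) = Beta(27, 19.1).
For Beta(a, b) with a, b > 1 the mode is (a−1)/(a+b−2) = 26/44.1 ≈ 0.590.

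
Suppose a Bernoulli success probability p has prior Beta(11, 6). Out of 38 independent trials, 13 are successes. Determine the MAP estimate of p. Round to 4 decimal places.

Prior: Beta(11, 6).
Data: 13 successes in 38 trials. The binomial likelihood contributes p^13(1−p)^25, so the posterior is Beta(11+13, 6+25) = Beta(24, 31).
For Beta(a, b) with a, b > 1 the mode is (a−1)/(a+b−2) = 23/53 ≈ 0.4340.

p̂_MAP = 0.4340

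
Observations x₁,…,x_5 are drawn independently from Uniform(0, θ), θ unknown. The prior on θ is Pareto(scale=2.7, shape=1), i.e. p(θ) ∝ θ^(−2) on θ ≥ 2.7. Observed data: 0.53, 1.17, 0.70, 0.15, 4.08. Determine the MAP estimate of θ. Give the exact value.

θ̂_MAP = 4.08

The Uniform(0, θ) likelihood is θ^(−n) for θ ≥ max(xᵢ), zero otherwise. Here max(xᵢ) = 4.08.
Posterior ∝ θ^(−2) · θ^(−5) = θ^(−7) on θ ≥ max(2.7, 4.08) = 4.08.
This density is strictly decreasing in θ, so the posterior mode lies at the lower boundary of the support.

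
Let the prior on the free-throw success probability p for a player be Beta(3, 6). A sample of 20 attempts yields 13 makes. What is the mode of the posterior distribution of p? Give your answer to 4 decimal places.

Prior: Beta(3, 6).
Data: 13 successes in 20 trials. The binomial likelihood contributes p^13(1−p)^7, so the posterior is Beta(3+13, 6+7) = Beta(16, 13).
For Beta(a, b) with a, b > 1 the mode is (a−1)/(a+b−2) = 15/27 ≈ 0.5556.

p̂_MAP = 0.5556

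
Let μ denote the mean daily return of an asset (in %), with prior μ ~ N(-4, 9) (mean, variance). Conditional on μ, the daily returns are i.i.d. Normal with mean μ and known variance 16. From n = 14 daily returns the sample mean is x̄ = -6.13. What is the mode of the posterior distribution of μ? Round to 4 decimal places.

μ̂_MAP = -5.8900

n = 14, x̄ = -6.13.
For a Normal prior and Normal likelihood with known variance, the posterior is Normal; its mode equals its mean, the precision-weighted average.
Prior precision 1/σ₀² = 1/9; data precision n/σ² = 14/16 = 0.875.
μ̂ = ((1/9)·(-4) + 0.875·(-6.13)) / (1/9 + 0.875) = (-41819/7200)/(71/72) = -5.8900.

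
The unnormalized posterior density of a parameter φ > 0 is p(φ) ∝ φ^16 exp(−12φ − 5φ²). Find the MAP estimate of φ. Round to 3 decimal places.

φ̂_MAP = 0.800

ℓ'(φ) = 16/φ − 12 − 10φ. Setting this to zero and multiplying by φ: 10φ² + 12φ − 16 = 0.
φ = (−12 + √(12² + 4·10·16)) / (2·10) = (−12 + √784) / 20 = (−12 + 28)/20 = 4/5.
ℓ''(φ) = −16/φ² − 10 < 0, confirming a maximum.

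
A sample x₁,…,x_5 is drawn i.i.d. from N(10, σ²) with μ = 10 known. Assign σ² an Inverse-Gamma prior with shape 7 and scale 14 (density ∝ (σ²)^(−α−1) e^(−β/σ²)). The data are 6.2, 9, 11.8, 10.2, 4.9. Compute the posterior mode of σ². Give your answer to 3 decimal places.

Sum of squared deviations about the known mean: SS = (6.2−10)² + (9−10)² + (11.8−10)² + (10.2−10)² + (4.9−10)² = 44.73.
The Normal likelihood contributes (σ²)^(−n/2) exp(−SS/(2σ²)), so the posterior is Inverse-Gamma(α + n/2, β + SS/2) = Inverse-Gamma(9.5, 36.365).
The mode of Inverse-Gamma(a, b) is b/(a+1) = 36.365/10.5 ≈ 3.463.

σ̂²_MAP = 3.463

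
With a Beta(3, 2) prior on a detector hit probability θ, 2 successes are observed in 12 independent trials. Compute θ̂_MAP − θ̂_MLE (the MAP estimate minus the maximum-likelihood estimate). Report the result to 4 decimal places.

MAP − MLE = 0.1000

Posterior is Beta(5, 12); MAP = (5−1)/(17−2) = 4/15 ≈ 0.26667.
MLE ignores the prior: θ̂_MLE = k/n = 2/12 ≈ 0.16667.
Difference = 4/15 − 2/12 = 1/10 ≈ 0.1000.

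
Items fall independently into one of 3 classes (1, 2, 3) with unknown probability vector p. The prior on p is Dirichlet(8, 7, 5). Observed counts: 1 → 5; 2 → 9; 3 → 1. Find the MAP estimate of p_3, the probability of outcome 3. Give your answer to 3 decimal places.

MAP estimate: 0.156

The posterior is Dirichlet(αᵢ + nᵢ) = Dirichlet(13, 16, 6).
For a Dirichlet(a₁,…,a_K) with all aᵢ > 1, the mode has j-th component (aⱼ − 1)/(Σaᵢ − K).
Here Σaᵢ = 35 and K = 3, so p_3 = (6 − 1)/(35 − 3) = 5/32 ≈ 0.156.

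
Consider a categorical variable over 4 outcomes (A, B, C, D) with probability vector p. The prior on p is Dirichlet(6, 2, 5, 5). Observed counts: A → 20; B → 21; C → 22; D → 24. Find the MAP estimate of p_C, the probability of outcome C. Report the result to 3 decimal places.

MAP estimate of p_C = 0.257

The posterior is Dirichlet(αᵢ + nᵢ) = Dirichlet(26, 23, 27, 29).
For a Dirichlet(a₁,…,a_K) with all aᵢ > 1, the mode has j-th component (aⱼ − 1)/(Σaᵢ − K).
Here Σaᵢ = 105 and K = 4, so p_C = (27 − 1)/(105 − 4) = 26/101 ≈ 0.257.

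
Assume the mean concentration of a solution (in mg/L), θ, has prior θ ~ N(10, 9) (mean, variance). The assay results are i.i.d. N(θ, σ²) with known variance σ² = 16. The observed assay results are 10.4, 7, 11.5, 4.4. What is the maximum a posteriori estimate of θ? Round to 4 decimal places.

n = 4; x̄ = (10.4 + 7 + 11.5 + 4.4)/4 = 33.3/4 = 8.325.
For a Normal prior and Normal likelihood with known variance, the posterior is Normal; its mode equals its mean, the precision-weighted average.
Prior precision 1/σ₀² = 1/9; data precision n/σ² = 4/16 = 0.25.
θ̂ = ((1/9)·10 + 0.25·8.325) / (1/9 + 0.25) = (4597/1440)/(13/36) = 4597/520 ≈ 8.8404.

θ̂_MAP = 8.8404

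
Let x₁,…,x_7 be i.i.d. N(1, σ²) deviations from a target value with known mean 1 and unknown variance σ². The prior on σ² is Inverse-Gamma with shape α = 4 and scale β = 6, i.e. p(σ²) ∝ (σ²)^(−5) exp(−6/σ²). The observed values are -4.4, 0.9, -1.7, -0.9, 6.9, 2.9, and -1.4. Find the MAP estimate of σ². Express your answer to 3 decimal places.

σ̂²_MAP = 5.662

Sum of squared deviations about the known mean: SS = (-4.4−1)² + (0.9−1)² + (-1.7−1)² + (-0.9−1)² + (6.9−1)² + (2.9−1)² + (-1.4−1)² = 84.25.
The Normal likelihood contributes (σ²)^(−n/2) exp(−SS/(2σ²)), so the posterior is Inverse-Gamma(α + n/2, β + SS/2) = Inverse-Gamma(7.5, 48.125).
The mode of Inverse-Gamma(a, b) is b/(a+1) = 48.125/8.5 ≈ 5.662.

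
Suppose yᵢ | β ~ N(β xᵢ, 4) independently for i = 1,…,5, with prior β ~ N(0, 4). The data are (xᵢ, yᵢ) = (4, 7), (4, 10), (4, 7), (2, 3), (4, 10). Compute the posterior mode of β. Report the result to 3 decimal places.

β̂_MAP = 2.058

log p(β | y) = −Σ(yᵢ − βxᵢ)²/(2·4) − β²/(2·4) + const.
Setting the derivative to zero: Σxᵢ(yᵢ − βxᵢ)/4 − β/4 = 0, so β = Σxᵢyᵢ / (Σxᵢ² + σ²/τ²).
Σxᵢyᵢ = 4·7 + 4·10 + 4·7 + 2·3 + 4·10 = 142; Σxᵢ² = 68; σ²/τ² = 1.
β̂_MAP = 142 / (68 + 1) = 142/69 ≈ 2.058.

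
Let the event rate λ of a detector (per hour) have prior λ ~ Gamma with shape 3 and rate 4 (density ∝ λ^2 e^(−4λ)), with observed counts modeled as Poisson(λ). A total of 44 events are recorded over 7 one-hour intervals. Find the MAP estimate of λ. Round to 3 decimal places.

λ̂_MAP = 4.182

Σxᵢ = 44, n = 7.
Posterior ∝ λ^2e^(−4λ) · λ^44e^(−7λ) = λ^46e^(−11λ), i.e. Gamma(shape=47, rate=11).
The mode of a Gamma(a, b) with a ≥ 1 (shape–rate) is (a−1)/b = 46/11 ≈ 4.182.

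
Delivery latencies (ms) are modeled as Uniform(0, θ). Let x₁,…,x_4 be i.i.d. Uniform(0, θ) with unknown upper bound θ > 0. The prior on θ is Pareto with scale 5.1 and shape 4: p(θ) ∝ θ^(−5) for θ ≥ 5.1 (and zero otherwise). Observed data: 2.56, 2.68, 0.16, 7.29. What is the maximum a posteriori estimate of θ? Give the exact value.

The Uniform(0, θ) likelihood is θ^(−n) for θ ≥ max(xᵢ), zero otherwise. Here max(xᵢ) = 7.29.
Posterior ∝ θ^(−5) · θ^(−4) = θ^(−9) on θ ≥ max(5.1, 7.29) = 7.29.
This density is strictly decreasing in θ, so the posterior mode lies at the lower boundary of the support.

θ̂_MAP = 7.29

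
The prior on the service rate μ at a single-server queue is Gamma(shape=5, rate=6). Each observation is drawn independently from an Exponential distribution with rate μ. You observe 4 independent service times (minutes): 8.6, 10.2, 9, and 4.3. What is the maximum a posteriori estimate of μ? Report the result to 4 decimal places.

The Exponential(rate=μ) likelihood is ∝ μ^n e^(−μΣtᵢ). Here n = 4 and Σtᵢ = 8.6 + 10.2 + 9 + 4.3 = 32.1.
Posterior ∝ μ^4e^(−6μ) · μ^4e^(−32.1μ) = μ^8e^(−38.1μ), i.e. Gamma(9, 38.1).
Mode = (a−1)/b = 8/38.1 ≈ 0.2100.

μ̂_MAP = 0.2100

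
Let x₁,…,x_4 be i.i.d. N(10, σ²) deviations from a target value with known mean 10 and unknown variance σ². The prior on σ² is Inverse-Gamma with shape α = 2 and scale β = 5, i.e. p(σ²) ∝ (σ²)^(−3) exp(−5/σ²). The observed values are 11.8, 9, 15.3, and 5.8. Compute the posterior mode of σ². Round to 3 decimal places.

σ̂²_MAP = 5.997

Sum of squared deviations about the known mean: SS = (11.8−10)² + (9−10)² + (15.3−10)² + (5.8−10)² = 49.97.
The Normal likelihood contributes (σ²)^(−n/2) exp(−SS/(2σ²)), so the posterior is Inverse-Gamma(α + n/2, β + SS/2) = Inverse-Gamma(4, 29.985).
The mode of Inverse-Gamma(a, b) is b/(a+1) = 29.985/5 ≈ 5.997.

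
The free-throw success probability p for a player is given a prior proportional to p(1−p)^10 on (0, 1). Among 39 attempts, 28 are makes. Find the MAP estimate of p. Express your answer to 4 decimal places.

The prior density ∝ p(1−p)^10 is the kernel of Beta(2, 11).
Data: 28 successes in 39 trials. The binomial likelihood contributes p^28(1−p)^11, so the posterior is Beta(2+28, 11+11) = Beta(30, 22).
For Beta(a, b) with a, b > 1 the mode is (a−1)/(a+b−2) = 29/50 ≈ 0.5800.

p̂_MAP = 0.5800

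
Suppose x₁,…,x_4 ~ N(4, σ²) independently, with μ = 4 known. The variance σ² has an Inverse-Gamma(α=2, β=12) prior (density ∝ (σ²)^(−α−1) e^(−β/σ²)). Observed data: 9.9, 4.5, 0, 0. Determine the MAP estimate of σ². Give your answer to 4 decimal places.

Sum of squared deviations about the known mean: SS = (9.9−4)² + (4.5−4)² + (0−4)² + (0−4)² = 67.06.
The Normal likelihood contributes (σ²)^(−n/2) exp(−SS/(2σ²)), so the posterior is Inverse-Gamma(α + n/2, β + SS/2) = Inverse-Gamma(4, 45.53).
The mode of Inverse-Gamma(a, b) is b/(a+1) = 45.53/5 ≈ 9.1060.

σ̂²_MAP = 9.1060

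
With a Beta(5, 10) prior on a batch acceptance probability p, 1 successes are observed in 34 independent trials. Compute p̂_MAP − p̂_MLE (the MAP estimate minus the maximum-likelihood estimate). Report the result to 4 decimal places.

MAP − MLE = 0.0770

Posterior is Beta(6, 43); MAP = (6−1)/(49−2) = 5/47 ≈ 0.10638.
MLE ignores the prior: p̂_MLE = k/n = 1/34 ≈ 0.02941.
Difference = 5/47 − 1/34 = 123/1598 ≈ 0.0770.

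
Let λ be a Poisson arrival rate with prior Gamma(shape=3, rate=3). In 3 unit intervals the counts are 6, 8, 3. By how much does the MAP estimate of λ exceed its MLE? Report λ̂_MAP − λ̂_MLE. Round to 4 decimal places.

MAP − MLE = -2.5000

Σxᵢ = 17. Posterior is Gamma(20, 6); MAP = (20−1)/6 = 19/6 ≈ 3.16667.
MLE = x̄ = 17/3 ≈ 5.66667.
Difference = 19/6 − 17/3 = -5/2 ≈ -2.5000.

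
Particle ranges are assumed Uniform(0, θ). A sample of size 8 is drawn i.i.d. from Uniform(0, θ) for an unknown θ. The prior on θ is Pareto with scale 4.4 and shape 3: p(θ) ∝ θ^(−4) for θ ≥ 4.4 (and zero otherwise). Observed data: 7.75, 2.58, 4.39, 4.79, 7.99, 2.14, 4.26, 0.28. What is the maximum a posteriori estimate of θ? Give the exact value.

θ̂_MAP = 7.99

The Uniform(0, θ) likelihood is θ^(−n) for θ ≥ max(xᵢ), zero otherwise. Here max(xᵢ) = 7.99.
Posterior ∝ θ^(−4) · θ^(−8) = θ^(−12) on θ ≥ max(4.4, 7.99) = 7.99.
This density is strictly decreasing in θ, so the posterior mode lies at the lower boundary of the support.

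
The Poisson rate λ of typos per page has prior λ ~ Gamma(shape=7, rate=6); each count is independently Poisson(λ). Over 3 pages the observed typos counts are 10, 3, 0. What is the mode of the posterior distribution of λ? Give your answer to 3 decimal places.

λ̂_MAP = 2.111

Σxᵢ = 10+3+0 = 13, with n = 3.
Posterior ∝ λ^6e^(−6λ) · λ^13e^(−3λ) = λ^19e^(−9λ), i.e. Gamma(shape=20, rate=9).
The mode of a Gamma(a, b) with a ≥ 1 (shape–rate) is (a−1)/b = 19/9 ≈ 2.111.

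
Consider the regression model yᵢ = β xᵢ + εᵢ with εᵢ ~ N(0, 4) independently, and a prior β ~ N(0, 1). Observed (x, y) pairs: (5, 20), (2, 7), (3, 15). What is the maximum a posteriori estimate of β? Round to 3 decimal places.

β̂_MAP = 3.786

log p(β | y) = −Σ(yᵢ − βxᵢ)²/(2·4) − β²/(2·1) + const.
Setting the derivative to zero: Σxᵢ(yᵢ − βxᵢ)/4 − β/1 = 0, so β = Σxᵢyᵢ / (Σxᵢ² + σ²/τ²).
Σxᵢyᵢ = 5·20 + 2·7 + 3·15 = 159; Σxᵢ² = 38; σ²/τ² = 4.
β̂_MAP = 159 / (38 + 4) = 159/42 ≈ 3.786.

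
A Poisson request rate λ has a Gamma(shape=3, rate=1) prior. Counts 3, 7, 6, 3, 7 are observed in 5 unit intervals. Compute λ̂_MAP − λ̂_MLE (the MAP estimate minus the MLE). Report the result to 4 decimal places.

Σxᵢ = 26. Posterior is Gamma(29, 6); MAP = (29−1)/6 = 28/6 ≈ 4.66667.
MLE = x̄ = 26/5 ≈ 5.20000.
Difference = 28/6 − 26/5 = -8/15 ≈ -0.5333.

MAP − MLE = -0.5333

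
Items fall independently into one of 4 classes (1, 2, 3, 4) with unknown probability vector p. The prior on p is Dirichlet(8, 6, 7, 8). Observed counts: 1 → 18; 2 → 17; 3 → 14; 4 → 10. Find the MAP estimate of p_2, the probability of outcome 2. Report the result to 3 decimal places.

MAP estimate: 0.262

The posterior is Dirichlet(αᵢ + nᵢ) = Dirichlet(26, 23, 21, 18).
For a Dirichlet(a₁,…,a_K) with all aᵢ > 1, the mode has j-th component (aⱼ − 1)/(Σaᵢ − K).
Here Σaᵢ = 88 and K = 4, so p_2 = (23 − 1)/(88 − 4) = 22/84 ≈ 0.262.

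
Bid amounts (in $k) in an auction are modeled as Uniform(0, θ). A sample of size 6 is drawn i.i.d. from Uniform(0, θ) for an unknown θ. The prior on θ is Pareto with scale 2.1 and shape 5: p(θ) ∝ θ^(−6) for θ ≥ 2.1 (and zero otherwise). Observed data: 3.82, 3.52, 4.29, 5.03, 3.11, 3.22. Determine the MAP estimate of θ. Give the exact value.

θ̂_MAP = 5.03

The Uniform(0, θ) likelihood is θ^(−n) for θ ≥ max(xᵢ), zero otherwise. Here max(xᵢ) = 5.03.
Posterior ∝ θ^(−6) · θ^(−6) = θ^(−12) on θ ≥ max(2.1, 5.03) = 5.03.
This density is strictly decreasing in θ, so the posterior mode lies at the lower boundary of the support.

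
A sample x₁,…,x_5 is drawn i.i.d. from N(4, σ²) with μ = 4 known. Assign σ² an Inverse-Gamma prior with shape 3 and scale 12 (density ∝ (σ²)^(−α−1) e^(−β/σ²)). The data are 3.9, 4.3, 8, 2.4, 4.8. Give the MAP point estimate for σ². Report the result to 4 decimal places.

σ̂²_MAP = 3.3308

Sum of squared deviations about the known mean: SS = (3.9−4)² + (4.3−4)² + (8−4)² + (2.4−4)² + (4.8−4)² = 19.3.
The Normal likelihood contributes (σ²)^(−n/2) exp(−SS/(2σ²)), so the posterior is Inverse-Gamma(α + n/2, β + SS/2) = Inverse-Gamma(5.5, 21.65).
The mode of Inverse-Gamma(a, b) is b/(a+1) = 21.65/6.5 ≈ 3.3308.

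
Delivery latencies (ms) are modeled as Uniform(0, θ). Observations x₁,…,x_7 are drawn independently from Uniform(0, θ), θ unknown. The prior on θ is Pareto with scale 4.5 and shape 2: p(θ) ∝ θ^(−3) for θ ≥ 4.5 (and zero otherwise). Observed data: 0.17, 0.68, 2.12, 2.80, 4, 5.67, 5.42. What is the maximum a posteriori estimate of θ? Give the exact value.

The Uniform(0, θ) likelihood is θ^(−n) for θ ≥ max(xᵢ), zero otherwise. Here max(xᵢ) = 5.67.
Posterior ∝ θ^(−3) · θ^(−7) = θ^(−10) on θ ≥ max(4.5, 5.67) = 5.67.
This density is strictly decreasing in θ, so the posterior mode lies at the lower boundary of the support.

θ̂_MAP = 5.67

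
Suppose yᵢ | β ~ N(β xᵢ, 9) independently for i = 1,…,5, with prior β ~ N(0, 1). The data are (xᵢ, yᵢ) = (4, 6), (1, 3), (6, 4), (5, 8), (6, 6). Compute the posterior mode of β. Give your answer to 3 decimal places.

β̂_MAP = 1.033

log p(β | y) = −Σ(yᵢ − βxᵢ)²/(2·9) − β²/(2·1) + const.
Setting the derivative to zero: Σxᵢ(yᵢ − βxᵢ)/9 − β/1 = 0, so β = Σxᵢyᵢ / (Σxᵢ² + σ²/τ²).
Σxᵢyᵢ = 4·6 + 1·3 + 6·4 + 5·8 + 6·6 = 127; Σxᵢ² = 114; σ²/τ² = 9.
β̂_MAP = 127 / (114 + 9) = 127/123 ≈ 1.033.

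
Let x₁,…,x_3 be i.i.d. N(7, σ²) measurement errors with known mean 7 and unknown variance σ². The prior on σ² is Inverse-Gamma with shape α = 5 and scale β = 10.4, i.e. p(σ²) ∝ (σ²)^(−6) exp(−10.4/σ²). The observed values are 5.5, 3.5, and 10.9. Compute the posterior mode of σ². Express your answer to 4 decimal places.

σ̂²_MAP = 3.3673

Sum of squared deviations about the known mean: SS = (5.5−7)² + (3.5−7)² + (10.9−7)² = 29.71.
The Normal likelihood contributes (σ²)^(−n/2) exp(−SS/(2σ²)), so the posterior is Inverse-Gamma(α + n/2, β + SS/2) = Inverse-Gamma(6.5, 25.255).
The mode of Inverse-Gamma(a, b) is b/(a+1) = 25.255/7.5 ≈ 3.3673.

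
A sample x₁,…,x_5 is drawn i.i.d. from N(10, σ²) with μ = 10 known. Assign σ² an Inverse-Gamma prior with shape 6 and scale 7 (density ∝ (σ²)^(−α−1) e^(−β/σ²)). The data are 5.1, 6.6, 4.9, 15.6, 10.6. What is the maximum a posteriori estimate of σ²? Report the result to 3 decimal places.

Sum of squared deviations about the known mean: SS = (5.1−10)² + (6.6−10)² + (4.9−10)² + (15.6−10)² + (10.6−10)² = 93.3.
The Normal likelihood contributes (σ²)^(−n/2) exp(−SS/(2σ²)), so the posterior is Inverse-Gamma(α + n/2, β + SS/2) = Inverse-Gamma(8.5, 53.65).
The mode of Inverse-Gamma(a, b) is b/(a+1) = 53.65/9.5 ≈ 5.647.

σ̂²_MAP = 5.647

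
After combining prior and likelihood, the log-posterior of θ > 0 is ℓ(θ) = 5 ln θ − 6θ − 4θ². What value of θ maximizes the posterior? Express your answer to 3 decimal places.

θ̂_MAP = 0.500

ℓ'(θ) = 5/θ − 6 − 8θ. Setting this to zero and multiplying by θ: 8θ² + 6θ − 5 = 0.
θ = (−6 + √(6² + 4·8·5)) / (2·8) = (−6 + √196) / 16 = (−6 + 14)/16 = 1/2.
ℓ''(θ) = −5/θ² − 8 < 0, confirming a maximum.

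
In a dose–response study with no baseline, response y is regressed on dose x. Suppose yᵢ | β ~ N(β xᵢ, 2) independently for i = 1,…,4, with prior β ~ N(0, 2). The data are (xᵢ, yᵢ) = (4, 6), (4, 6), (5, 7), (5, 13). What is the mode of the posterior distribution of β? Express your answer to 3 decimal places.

β̂_MAP = 1.783

log p(β | y) = −Σ(yᵢ − βxᵢ)²/(2·2) − β²/(2·2) + const.
Setting the derivative to zero: Σxᵢ(yᵢ − βxᵢ)/2 − β/2 = 0, so β = Σxᵢyᵢ / (Σxᵢ² + σ²/τ²).
Σxᵢyᵢ = 4·6 + 4·6 + 5·7 + 5·13 = 148; Σxᵢ² = 82; σ²/τ² = 1.
β̂_MAP = 148 / (82 + 1) = 148/83 ≈ 1.783.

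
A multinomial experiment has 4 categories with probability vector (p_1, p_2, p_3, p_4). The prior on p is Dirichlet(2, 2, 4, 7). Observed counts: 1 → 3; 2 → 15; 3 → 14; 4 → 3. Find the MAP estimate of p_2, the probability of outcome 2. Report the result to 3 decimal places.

MAP estimate: 0.348

The posterior is Dirichlet(αᵢ + nᵢ) = Dirichlet(5, 17, 18, 10).
For a Dirichlet(a₁,…,a_K) with all aᵢ > 1, the mode has j-th component (aⱼ − 1)/(Σaᵢ − K).
Here Σaᵢ = 50 and K = 4, so p_2 = (17 − 1)/(50 − 4) = 16/46 ≈ 0.348.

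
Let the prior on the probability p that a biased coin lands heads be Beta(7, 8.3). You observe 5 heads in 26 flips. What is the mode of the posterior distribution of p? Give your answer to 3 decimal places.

Prior: Beta(7, 8.3).
Data: 5 successes in 26 trials. The binomial likelihood contributes p^5(1−p)^21, so the posterior is Beta(7+5, 8.3+21) = Beta(12, 29.3).
For Beta(a, b) with a, b > 1 the mode is (a−1)/(a+b−2) = 11/39.3 ≈ 0.280.

p̂_MAP = 0.280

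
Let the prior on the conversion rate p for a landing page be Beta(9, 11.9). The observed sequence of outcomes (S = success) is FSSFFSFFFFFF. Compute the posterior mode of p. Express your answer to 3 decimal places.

Prior: Beta(9, 11.9).
Data: 3 successes in 12 trials (from the sequence). The binomial likelihood contributes p^3(1−p)^9, so the posterior is Beta(9+3, 11.9+9) = Beta(12, 20.9).
For Beta(a, b) with a, b > 1 the mode is (a−1)/(a+b−2) = 11/30.9 ≈ 0.356.

p̂_MAP = 0.356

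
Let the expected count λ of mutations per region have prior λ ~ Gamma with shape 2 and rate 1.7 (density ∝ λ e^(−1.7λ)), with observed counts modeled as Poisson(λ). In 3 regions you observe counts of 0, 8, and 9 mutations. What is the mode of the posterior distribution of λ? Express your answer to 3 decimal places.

Σxᵢ = 0+8+9 = 17, with n = 3.
Posterior ∝ λe^(−1.7λ) · λ^17e^(−3λ) = λ^18e^(−4.7λ), i.e. Gamma(shape=19, rate=4.7).
The mode of a Gamma(a, b) with a ≥ 1 (shape–rate) is (a−1)/b = 18/4.7 ≈ 3.830.

λ̂_MAP = 3.830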